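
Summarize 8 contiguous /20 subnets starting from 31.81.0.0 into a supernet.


Original prefix: /20
Number of subnets: 8 = 2^3
New prefix = 20 - 3 = 17
Supernet: 31.81.0.0/17


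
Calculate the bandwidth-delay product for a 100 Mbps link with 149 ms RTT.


BDP = bandwidth * RTT
= 100 Mbps * 149 ms
= 100 * 1e6 * 149 / 1000 bits
= 14900000 bits
= 1862500 bytes
= 1818.8477 KB
BDP = 14900000 bits (1862500 bytes)


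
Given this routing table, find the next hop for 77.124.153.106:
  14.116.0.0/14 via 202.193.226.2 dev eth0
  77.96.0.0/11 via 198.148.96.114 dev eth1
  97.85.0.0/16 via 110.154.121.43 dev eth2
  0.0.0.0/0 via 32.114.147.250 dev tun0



Longest prefix match for 77.124.153.106:
  /14 14.116.0.0: no
  /11 77.96.0.0: MATCH
  /16 97.85.0.0: no
  /0 0.0.0.0: MATCH
Selected: next-hop 198.148.96.114 via eth1 (matched /11)


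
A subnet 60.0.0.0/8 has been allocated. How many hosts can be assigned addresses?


Host bits = 32 - 8 = 24
Total addresses = 2^24 = 16777216
Usable = total - 2 (network and broadcast)
Usable hosts: 16777214


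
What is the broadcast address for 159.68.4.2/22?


Network: 159.68.4.0/22
Host bits = 10
Set all host bits to 1:
Broadcast: 159.68.7.255


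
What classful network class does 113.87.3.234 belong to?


First octet: 113
Binary: 01110001
0xxxxxxx -> Class A (1-126)
Class A, default mask 255.0.0.0 (/8)


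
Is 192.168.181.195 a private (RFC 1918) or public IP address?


RFC 1918 private ranges:
  10.0.0.0/8 (10.0.0.0 - 10.255.255.255)
  172.16.0.0/12 (172.16.0.0 - 172.31.255.255)
  192.168.0.0/16 (192.168.0.0 - 192.168.255.255)
Private (in 192.168.0.0/16)


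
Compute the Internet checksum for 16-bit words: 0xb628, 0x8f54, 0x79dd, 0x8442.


Sum all words (with carry folding):
+ 0xb628 = 0xb628
+ 0x8f54 = 0x457d
+ 0x79dd = 0xbf5a
+ 0x8442 = 0x439d
One's complement: ~0x439d
Checksum = 0xbc62


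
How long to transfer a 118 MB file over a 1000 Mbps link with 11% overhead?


Effective throughput = 1000 * (1 - 11/100) = 890 Mbps
File size in Mb = 118 * 8 = 944 Mb
Time = 944 / 890
Time = 1.0607 seconds


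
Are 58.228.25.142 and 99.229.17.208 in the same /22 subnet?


Mask: 255.255.252.0
58.228.25.142 AND mask = 58.228.24.0
99.229.17.208 AND mask = 99.229.16.0
No, different subnets (58.228.24.0 vs 99.229.16.0)


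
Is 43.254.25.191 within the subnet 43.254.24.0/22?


Subnet network: 43.254.24.0
Test IP AND mask: 43.254.24.0
Yes, 43.254.25.191 is in 43.254.24.0/22


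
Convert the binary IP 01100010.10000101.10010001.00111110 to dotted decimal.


01100010 = 98
10000101 = 133
10010001 = 145
00111110 = 62
IP: 98.133.145.62


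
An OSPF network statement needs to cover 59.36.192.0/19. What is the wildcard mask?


Subnet mask: 255.255.224.0
Wildcard = 255.255.255.255 - subnet mask
255 - 255 = 0
255 - 255 = 0
255 - 224 = 31
255 - 0 = 255
Wildcard: 0.0.31.255


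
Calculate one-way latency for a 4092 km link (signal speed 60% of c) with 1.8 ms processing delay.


Speed = 0.6 * 3e5 km/s = 180000 km/s
Propagation delay = 4092 / 180000 = 0.0227 s = 22.7333 ms
Processing delay = 1.8 ms
Total one-way latency = 24.5333 ms


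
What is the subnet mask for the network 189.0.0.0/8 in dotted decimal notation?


/8 means 8 network bits, 24 host bits
Binary: 11111111000000000000000000000000
Mask: 255.0.0.0


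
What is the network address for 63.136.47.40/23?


IP:   00111111.10001000.00101111.00101000
Mask: 11111111.11111111.11111110.00000000
AND operation:
Net:  00111111.10001000.00101110.00000000
Network: 63.136.46.0/23


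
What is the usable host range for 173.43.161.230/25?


Network: 173.43.161.128
Broadcast: 173.43.161.255
First usable = network + 1
Last usable = broadcast - 1
Range: 173.43.161.129 to 173.43.161.254


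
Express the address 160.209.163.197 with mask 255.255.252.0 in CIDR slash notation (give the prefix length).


Binary: 11111111.11111111.11111100.00000000
Count leading 1s
Prefix: /22


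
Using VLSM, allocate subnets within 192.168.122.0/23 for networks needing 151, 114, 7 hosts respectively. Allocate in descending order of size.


151 hosts -> /24 (254 usable): 192.168.122.0/24
114 hosts -> /25 (126 usable): 192.168.123.0/25
7 hosts -> /28 (14 usable): 192.168.123.128/28
Allocation: 192.168.122.0/24 (151 hosts, 254 usable); 192.168.123.0/25 (114 hosts, 126 usable); 192.168.123.128/28 (7 hosts, 14 usable)


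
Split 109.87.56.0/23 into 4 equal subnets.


New prefix = 23 + 2 = 25
Each subnet has 128 addresses
  109.87.56.0/25
  109.87.56.128/25
  109.87.57.0/25
  109.87.57.128/25
Subnets: 109.87.56.0/25, 109.87.56.128/25, 109.87.57.0/25, 109.87.57.128/25


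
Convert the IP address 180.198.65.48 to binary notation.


180 = 10110100
198 = 11000110
65 = 01000001
48 = 00110000
Binary: 10110100.11000110.01000001.00110000


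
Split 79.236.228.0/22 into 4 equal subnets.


New prefix = 22 + 2 = 24
Each subnet has 256 addresses
  79.236.228.0/24
  79.236.229.0/24
  79.236.230.0/24
  79.236.231.0/24
Subnets: 79.236.228.0/24, 79.236.229.0/24, 79.236.230.0/24, 79.236.231.0/24


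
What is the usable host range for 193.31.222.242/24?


Network: 193.31.222.0
Broadcast: 193.31.222.255
First usable = network + 1
Last usable = broadcast - 1
Range: 193.31.222.1 to 193.31.222.254


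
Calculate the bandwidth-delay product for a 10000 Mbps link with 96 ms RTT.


BDP = bandwidth * RTT
= 10000 Mbps * 96 ms
= 10000 * 1e6 * 96 / 1000 bits
= 960000000 bits
= 120000000 bytes
= 117187.5 KB
BDP = 960000000 bits (120000000 bytes)


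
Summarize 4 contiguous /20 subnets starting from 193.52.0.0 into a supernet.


Original prefix: /20
Number of subnets: 4 = 2^2
New prefix = 20 - 2 = 18
Supernet: 193.52.0.0/18


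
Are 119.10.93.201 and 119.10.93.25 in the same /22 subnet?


Mask: 255.255.252.0
119.10.93.201 AND mask = 119.10.92.0
119.10.93.25 AND mask = 119.10.92.0
Yes, same subnet (119.10.92.0)


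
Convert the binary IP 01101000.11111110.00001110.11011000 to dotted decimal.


01101000 = 104
11111110 = 254
00001110 = 14
11011000 = 216
IP: 104.254.14.216


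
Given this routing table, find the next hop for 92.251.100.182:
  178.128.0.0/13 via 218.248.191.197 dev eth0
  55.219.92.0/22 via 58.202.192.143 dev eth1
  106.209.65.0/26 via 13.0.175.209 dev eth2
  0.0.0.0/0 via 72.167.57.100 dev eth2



Longest prefix match for 92.251.100.182:
  /13 178.128.0.0: no
  /22 55.219.92.0: no
  /26 106.209.65.0: no
  /0 0.0.0.0: MATCH
Selected: next-hop 72.167.57.100 via eth2 (matched /0)


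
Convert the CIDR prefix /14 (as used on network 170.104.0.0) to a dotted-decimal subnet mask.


/14 means 14 network bits, 18 host bits
Binary: 11111111111111000000000000000000
Mask: 255.252.0.0


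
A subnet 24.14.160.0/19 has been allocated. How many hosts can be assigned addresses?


Host bits = 32 - 19 = 13
Total addresses = 2^13 = 8192
Usable = total - 2 (network and broadcast)
Usable hosts: 8190


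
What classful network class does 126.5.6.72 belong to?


First octet: 126
Binary: 01111110
0xxxxxxx -> Class A (1-126)
Class A, default mask 255.0.0.0 (/8)


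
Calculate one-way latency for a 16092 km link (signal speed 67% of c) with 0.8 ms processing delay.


Speed = 0.67 * 3e5 km/s = 201000 km/s
Propagation delay = 16092 / 201000 = 0.0801 s = 80.0597 ms
Processing delay = 0.8 ms
Total one-way latency = 80.8597 ms


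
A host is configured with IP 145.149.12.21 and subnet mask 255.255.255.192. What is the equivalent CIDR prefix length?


Binary: 11111111.11111111.11111111.11000000
Count leading 1s
Prefix: /26


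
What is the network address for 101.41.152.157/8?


IP:   01100101.00101001.10011000.10011101
Mask: 11111111.00000000.00000000.00000000
AND operation:
Net:  01100101.00000000.00000000.00000000
Network: 101.0.0.0/8


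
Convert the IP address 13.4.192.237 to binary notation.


13 = 00001101
4 = 00000100
192 = 11000000
237 = 11101101
Binary: 00001101.00000100.11000000.11101101


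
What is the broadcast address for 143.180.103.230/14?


Network: 143.180.0.0/14
Host bits = 18
Set all host bits to 1:
Broadcast: 143.183.255.255


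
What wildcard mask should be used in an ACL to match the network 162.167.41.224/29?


Subnet mask: 255.255.255.248
Wildcard = 255.255.255.255 - subnet mask
255 - 255 = 0
255 - 255 = 0
255 - 255 = 0
255 - 248 = 7
Wildcard: 0.0.0.7


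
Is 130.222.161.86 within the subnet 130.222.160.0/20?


Subnet network: 130.222.160.0
Test IP AND mask: 130.222.160.0
Yes, 130.222.161.86 is in 130.222.160.0/20


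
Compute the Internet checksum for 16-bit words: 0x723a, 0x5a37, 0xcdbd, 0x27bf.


Sum all words (with carry folding):
+ 0x723a = 0x723a
+ 0x5a37 = 0xcc71
+ 0xcdbd = 0x9a2f
+ 0x27bf = 0xc1ee
One's complement: ~0xc1ee
Checksum = 0x3e11


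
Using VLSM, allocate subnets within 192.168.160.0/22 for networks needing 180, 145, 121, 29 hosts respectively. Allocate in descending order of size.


180 hosts -> /24 (254 usable): 192.168.160.0/24
145 hosts -> /24 (254 usable): 192.168.161.0/24
121 hosts -> /25 (126 usable): 192.168.162.0/25
29 hosts -> /27 (30 usable): 192.168.162.128/27
Allocation: 192.168.160.0/24 (180 hosts, 254 usable); 192.168.161.0/24 (145 hosts, 254 usable); 192.168.162.0/25 (121 hosts, 126 usable); 192.168.162.128/27 (29 hosts, 30 usable)


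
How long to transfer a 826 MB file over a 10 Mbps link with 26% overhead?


Effective throughput = 10 * (1 - 26/100) = 7.4 Mbps
File size in Mb = 826 * 8 = 6608 Mb
Time = 6608 / 7.4
Time = 892.973 seconds


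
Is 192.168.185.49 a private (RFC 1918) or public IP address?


RFC 1918 private ranges:
  10.0.0.0/8 (10.0.0.0 - 10.255.255.255)
  172.16.0.0/12 (172.16.0.0 - 172.31.255.255)
  192.168.0.0/16 (192.168.0.0 - 192.168.255.255)
Private (in 192.168.0.0/16)


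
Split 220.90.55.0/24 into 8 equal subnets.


New prefix = 24 + 3 = 27
Each subnet has 32 addresses
  220.90.55.0/27
  220.90.55.32/27
  220.90.55.64/27
  220.90.55.96/27
  220.90.55.128/27
  220.90.55.160/27
  220.90.55.192/27
  220.90.55.224/27
Subnets: 220.90.55.0/27, 220.90.55.32/27, 220.90.55.64/27, 220.90.55.96/27, 220.90.55.128/27, 220.90.55.160/27, 220.90.55.192/27, 220.90.55.224/27


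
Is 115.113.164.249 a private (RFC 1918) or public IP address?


RFC 1918 private ranges:
  10.0.0.0/8 (10.0.0.0 - 10.255.255.255)
  172.16.0.0/12 (172.16.0.0 - 172.31.255.255)
  192.168.0.0/16 (192.168.0.0 - 192.168.255.255)
Public (not in any RFC 1918 range)


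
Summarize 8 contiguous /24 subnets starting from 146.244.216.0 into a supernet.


Original prefix: /24
Number of subnets: 8 = 2^3
New prefix = 24 - 3 = 21
Supernet: 146.244.216.0/21


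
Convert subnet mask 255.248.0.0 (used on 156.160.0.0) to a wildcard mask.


Subnet mask: 255.248.0.0
Wildcard = 255.255.255.255 - subnet mask
255 - 255 = 0
255 - 248 = 7
255 - 0 = 255
255 - 0 = 255
Wildcard: 0.7.255.255


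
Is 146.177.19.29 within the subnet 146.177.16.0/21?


Subnet network: 146.177.16.0
Test IP AND mask: 146.177.16.0
Yes, 146.177.19.29 is in 146.177.16.0/21


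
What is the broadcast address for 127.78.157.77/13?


Network: 127.72.0.0/13
Host bits = 19
Set all host bits to 1:
Broadcast: 127.79.255.255


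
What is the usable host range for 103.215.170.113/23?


Network: 103.215.170.0
Broadcast: 103.215.171.255
First usable = network + 1
Last usable = broadcast - 1
Range: 103.215.170.1 to 103.215.171.254


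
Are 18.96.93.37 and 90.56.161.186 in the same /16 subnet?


Mask: 255.255.0.0
18.96.93.37 AND mask = 18.96.0.0
90.56.161.186 AND mask = 90.56.0.0
No, different subnets (18.96.0.0 vs 90.56.0.0)


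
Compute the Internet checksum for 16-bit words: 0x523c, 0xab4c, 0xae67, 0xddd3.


Sum all words (with carry folding):
+ 0x523c = 0x523c
+ 0xab4c = 0xfd88
+ 0xae67 = 0xabf0
+ 0xddd3 = 0x89c4
One's complement: ~0x89c4
Checksum = 0x763b


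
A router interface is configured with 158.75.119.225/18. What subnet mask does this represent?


/18 means 18 network bits, 14 host bits
Binary: 11111111111111111100000000000000
Mask: 255.255.192.0


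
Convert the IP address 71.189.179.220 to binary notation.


71 = 01000111
189 = 10111101
179 = 10110011
220 = 11011100
Binary: 01000111.10111101.10110011.11011100


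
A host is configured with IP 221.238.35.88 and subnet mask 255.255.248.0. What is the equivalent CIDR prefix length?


Binary: 11111111.11111111.11111000.00000000
Count leading 1s
Prefix: /21


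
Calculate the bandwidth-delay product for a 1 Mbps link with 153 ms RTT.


BDP = bandwidth * RTT
= 1 Mbps * 153 ms
= 1 * 1e6 * 153 / 1000 bits
= 153000 bits
= 19125 bytes
= 18.6768 KB
BDP = 153000 bits (19125 bytes)


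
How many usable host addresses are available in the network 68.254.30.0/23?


Host bits = 32 - 23 = 9
Total addresses = 2^9 = 512
Usable = total - 2 (network and broadcast)
Usable hosts: 510


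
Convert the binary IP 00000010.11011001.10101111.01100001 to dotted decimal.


00000010 = 2
11011001 = 217
10101111 = 175
01100001 = 97
IP: 2.217.175.97


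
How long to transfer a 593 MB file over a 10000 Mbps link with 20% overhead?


Effective throughput = 10000 * (1 - 20/100) = 8000 Mbps
File size in Mb = 593 * 8 = 4744 Mb
Time = 4744 / 8000
Time = 0.593 seconds


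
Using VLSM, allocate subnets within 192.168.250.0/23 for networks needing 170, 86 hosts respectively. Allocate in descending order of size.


170 hosts -> /24 (254 usable): 192.168.250.0/24
86 hosts -> /25 (126 usable): 192.168.251.0/25
Allocation: 192.168.250.0/24 (170 hosts, 254 usable); 192.168.251.0/25 (86 hosts, 126 usable)


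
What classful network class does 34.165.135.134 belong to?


First octet: 34
Binary: 00100010
0xxxxxxx -> Class A (1-126)
Class A, default mask 255.0.0.0 (/8)


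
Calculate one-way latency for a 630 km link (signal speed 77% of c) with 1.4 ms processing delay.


Speed = 0.77 * 3e5 km/s = 231000 km/s
Propagation delay = 630 / 231000 = 0.0027 s = 2.7273 ms
Processing delay = 1.4 ms
Total one-way latency = 4.1273 ms


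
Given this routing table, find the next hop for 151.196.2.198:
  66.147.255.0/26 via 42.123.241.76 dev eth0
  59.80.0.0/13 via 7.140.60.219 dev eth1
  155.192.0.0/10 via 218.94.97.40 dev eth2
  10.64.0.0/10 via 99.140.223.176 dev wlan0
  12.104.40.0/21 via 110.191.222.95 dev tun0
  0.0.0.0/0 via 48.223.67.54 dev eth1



Longest prefix match for 151.196.2.198:
  /26 66.147.255.0: no
  /13 59.80.0.0: no
  /10 155.192.0.0: no
  /10 10.64.0.0: no
  /21 12.104.40.0: no
  /0 0.0.0.0: MATCH
Selected: next-hop 48.223.67.54 via eth1 (matched /0)


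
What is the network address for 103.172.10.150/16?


IP:   01100111.10101100.00001010.10010110
Mask: 11111111.11111111.00000000.00000000
AND operation:
Net:  01100111.10101100.00000000.00000000
Network: 103.172.0.0/16


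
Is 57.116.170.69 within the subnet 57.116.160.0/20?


Subnet network: 57.116.160.0
Test IP AND mask: 57.116.160.0
Yes, 57.116.170.69 is in 57.116.160.0/20


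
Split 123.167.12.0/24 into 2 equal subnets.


New prefix = 24 + 1 = 25
Each subnet has 128 addresses
  123.167.12.0/25
  123.167.12.128/25
Subnets: 123.167.12.0/25, 123.167.12.128/25


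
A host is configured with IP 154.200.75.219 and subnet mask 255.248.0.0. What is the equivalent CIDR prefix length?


Binary: 11111111.11111000.00000000.00000000
Count leading 1s
Prefix: /13


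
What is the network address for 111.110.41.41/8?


IP:   01101111.01101110.00101001.00101001
Mask: 11111111.00000000.00000000.00000000
AND operation:
Net:  01101111.00000000.00000000.00000000
Network: 111.0.0.0/8


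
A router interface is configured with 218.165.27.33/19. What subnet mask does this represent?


/19 means 19 network bits, 13 host bits
Binary: 11111111111111111110000000000000
Mask: 255.255.224.0


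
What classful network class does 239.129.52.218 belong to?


First octet: 239
Binary: 11101111
1110xxxx -> Class D (224-239)
Class D (multicast), default mask N/A


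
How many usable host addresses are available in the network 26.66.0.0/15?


Host bits = 32 - 15 = 17
Total addresses = 2^17 = 131072
Usable = total - 2 (network and broadcast)
Usable hosts: 131070


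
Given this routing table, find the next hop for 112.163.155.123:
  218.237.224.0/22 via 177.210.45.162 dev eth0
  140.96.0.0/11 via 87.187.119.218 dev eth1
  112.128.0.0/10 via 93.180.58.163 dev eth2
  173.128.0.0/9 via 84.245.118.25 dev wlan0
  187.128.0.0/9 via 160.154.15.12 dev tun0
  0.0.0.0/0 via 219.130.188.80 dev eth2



Longest prefix match for 112.163.155.123:
  /22 218.237.224.0: no
  /11 140.96.0.0: no
  /10 112.128.0.0: MATCH
  /9 173.128.0.0: no
  /9 187.128.0.0: no
  /0 0.0.0.0: MATCH
Selected: next-hop 93.180.58.163 via eth2 (matched /10)


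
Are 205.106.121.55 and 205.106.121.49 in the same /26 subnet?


Mask: 255.255.255.192
205.106.121.55 AND mask = 205.106.121.0
205.106.121.49 AND mask = 205.106.121.0
Yes, same subnet (205.106.121.0)


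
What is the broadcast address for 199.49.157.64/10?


Network: 199.0.0.0/10
Host bits = 22
Set all host bits to 1:
Broadcast: 199.63.255.255


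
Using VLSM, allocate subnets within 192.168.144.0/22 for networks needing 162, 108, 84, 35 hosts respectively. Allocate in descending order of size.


162 hosts -> /24 (254 usable): 192.168.144.0/24
108 hosts -> /25 (126 usable): 192.168.145.0/25
84 hosts -> /25 (126 usable): 192.168.145.128/25
35 hosts -> /26 (62 usable): 192.168.146.0/26
Allocation: 192.168.144.0/24 (162 hosts, 254 usable); 192.168.145.0/25 (108 hosts, 126 usable); 192.168.145.128/25 (84 hosts, 126 usable); 192.168.146.0/26 (35 hosts, 62 usable)


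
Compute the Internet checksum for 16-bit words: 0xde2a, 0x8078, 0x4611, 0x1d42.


Sum all words (with carry folding):
+ 0xde2a = 0xde2a
+ 0x8078 = 0x5ea3
+ 0x4611 = 0xa4b4
+ 0x1d42 = 0xc1f6
One's complement: ~0xc1f6
Checksum = 0x3e09


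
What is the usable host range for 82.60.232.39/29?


Network: 82.60.232.32
Broadcast: 82.60.232.39
First usable = network + 1
Last usable = broadcast - 1
Range: 82.60.232.33 to 82.60.232.38


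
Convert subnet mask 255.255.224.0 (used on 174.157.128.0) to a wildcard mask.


Subnet mask: 255.255.224.0
Wildcard = 255.255.255.255 - subnet mask
255 - 255 = 0
255 - 255 = 0
255 - 224 = 31
255 - 0 = 255
Wildcard: 0.0.31.255


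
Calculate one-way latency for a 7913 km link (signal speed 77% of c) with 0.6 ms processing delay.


Speed = 0.77 * 3e5 km/s = 231000 km/s
Propagation delay = 7913 / 231000 = 0.0343 s = 34.2554 ms
Processing delay = 0.6 ms
Total one-way latency = 34.8554 ms


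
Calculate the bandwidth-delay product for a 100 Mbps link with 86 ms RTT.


BDP = bandwidth * RTT
= 100 Mbps * 86 ms
= 100 * 1e6 * 86 / 1000 bits
= 8600000 bits
= 1075000 bytes
= 1049.8047 KB
BDP = 8600000 bits (1075000 bytes)


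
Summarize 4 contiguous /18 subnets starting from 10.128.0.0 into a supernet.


Original prefix: /18
Number of subnets: 4 = 2^2
New prefix = 18 - 2 = 16
Supernet: 10.128.0.0/16


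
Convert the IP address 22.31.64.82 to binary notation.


22 = 00010110
31 = 00011111
64 = 01000000
82 = 01010010
Binary: 00010110.00011111.01000000.01010010


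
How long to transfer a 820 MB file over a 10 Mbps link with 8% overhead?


Effective throughput = 10 * (1 - 8/100) = 9.2 Mbps
File size in Mb = 820 * 8 = 6560 Mb
Time = 6560 / 9.2
Time = 713.0435 seconds


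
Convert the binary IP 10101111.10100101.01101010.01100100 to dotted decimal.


10101111 = 175
10100101 = 165
01101010 = 106
01100100 = 100
IP: 175.165.106.100


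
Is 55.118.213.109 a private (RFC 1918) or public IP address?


RFC 1918 private ranges:
  10.0.0.0/8 (10.0.0.0 - 10.255.255.255)
  172.16.0.0/12 (172.16.0.0 - 172.31.255.255)
  192.168.0.0/16 (192.168.0.0 - 192.168.255.255)
Public (not in any RFC 1918 range)


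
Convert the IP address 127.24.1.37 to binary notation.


127 = 01111111
24 = 00011000
1 = 00000001
37 = 00100101
Binary: 01111111.00011000.00000001.00100101


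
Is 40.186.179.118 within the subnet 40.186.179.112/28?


Subnet network: 40.186.179.112
Test IP AND mask: 40.186.179.112
Yes, 40.186.179.118 is in 40.186.179.112/28


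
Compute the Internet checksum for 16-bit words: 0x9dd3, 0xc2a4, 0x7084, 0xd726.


Sum all words (with carry folding):
+ 0x9dd3 = 0x9dd3
+ 0xc2a4 = 0x6078
+ 0x7084 = 0xd0fc
+ 0xd726 = 0xa823
One's complement: ~0xa823
Checksum = 0x57dc


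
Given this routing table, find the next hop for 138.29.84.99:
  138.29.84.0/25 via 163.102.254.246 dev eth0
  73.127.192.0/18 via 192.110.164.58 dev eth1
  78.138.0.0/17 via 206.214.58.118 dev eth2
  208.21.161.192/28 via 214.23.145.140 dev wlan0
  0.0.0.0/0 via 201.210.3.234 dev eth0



Longest prefix match for 138.29.84.99:
  /25 138.29.84.0: MATCH
  /18 73.127.192.0: no
  /17 78.138.0.0: no
  /28 208.21.161.192: no
  /0 0.0.0.0: MATCH
Selected: next-hop 163.102.254.246 via eth0 (matched /25)


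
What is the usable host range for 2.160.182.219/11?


Network: 2.160.0.0
Broadcast: 2.191.255.255
First usable = network + 1
Last usable = broadcast - 1
Range: 2.160.0.1 to 2.191.255.254


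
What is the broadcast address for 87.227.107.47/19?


Network: 87.227.96.0/19
Host bits = 13
Set all host bits to 1:
Broadcast: 87.227.127.255


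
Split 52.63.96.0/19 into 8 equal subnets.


New prefix = 19 + 3 = 22
Each subnet has 1024 addresses
  52.63.96.0/22
  52.63.100.0/22
  52.63.104.0/22
  52.63.108.0/22
  52.63.112.0/22
  52.63.116.0/22
  52.63.120.0/22
  52.63.124.0/22
Subnets: 52.63.96.0/22, 52.63.100.0/22, 52.63.104.0/22, 52.63.108.0/22, 52.63.112.0/22, 52.63.116.0/22, 52.63.120.0/22, 52.63.124.0/22


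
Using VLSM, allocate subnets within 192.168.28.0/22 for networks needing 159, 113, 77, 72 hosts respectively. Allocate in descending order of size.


159 hosts -> /24 (254 usable): 192.168.28.0/24
113 hosts -> /25 (126 usable): 192.168.29.0/25
77 hosts -> /25 (126 usable): 192.168.29.128/25
72 hosts -> /25 (126 usable): 192.168.30.0/25
Allocation: 192.168.28.0/24 (159 hosts, 254 usable); 192.168.29.0/25 (113 hosts, 126 usable); 192.168.29.128/25 (77 hosts, 126 usable); 192.168.30.0/25 (72 hosts, 126 usable)


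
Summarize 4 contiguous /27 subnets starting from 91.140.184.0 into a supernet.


Original prefix: /27
Number of subnets: 4 = 2^2
New prefix = 27 - 2 = 25
Supernet: 91.140.184.0/25


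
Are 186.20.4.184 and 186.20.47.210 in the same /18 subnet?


Mask: 255.255.192.0
186.20.4.184 AND mask = 186.20.0.0
186.20.47.210 AND mask = 186.20.0.0
Yes, same subnet (186.20.0.0)


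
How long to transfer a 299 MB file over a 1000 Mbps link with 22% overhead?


Effective throughput = 1000 * (1 - 22/100) = 780 Mbps
File size in Mb = 299 * 8 = 2392 Mb
Time = 2392 / 780
Time = 3.0667 seconds


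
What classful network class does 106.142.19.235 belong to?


First octet: 106
Binary: 01101010
0xxxxxxx -> Class A (1-126)
Class A, default mask 255.0.0.0 (/8)


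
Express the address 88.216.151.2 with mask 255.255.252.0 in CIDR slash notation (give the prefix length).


Binary: 11111111.11111111.11111100.00000000
Count leading 1s
Prefix: /22


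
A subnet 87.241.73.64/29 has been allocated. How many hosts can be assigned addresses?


Host bits = 32 - 29 = 3
Total addresses = 2^3 = 8
Usable = total - 2 (network and broadcast)
Usable hosts: 6


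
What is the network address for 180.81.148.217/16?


IP:   10110100.01010001.10010100.11011001
Mask: 11111111.11111111.00000000.00000000
AND operation:
Net:  10110100.01010001.00000000.00000000
Network: 180.81.0.0/16


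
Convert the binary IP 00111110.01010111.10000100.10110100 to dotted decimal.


00111110 = 62
01010111 = 87
10000100 = 132
10110100 = 180
IP: 62.87.132.180


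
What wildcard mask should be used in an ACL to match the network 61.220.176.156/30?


Subnet mask: 255.255.255.252
Wildcard = 255.255.255.255 - subnet mask
255 - 255 = 0
255 - 255 = 0
255 - 255 = 0
255 - 252 = 3
Wildcard: 0.0.0.3


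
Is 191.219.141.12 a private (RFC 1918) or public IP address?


RFC 1918 private ranges:
  10.0.0.0/8 (10.0.0.0 - 10.255.255.255)
  172.16.0.0/12 (172.16.0.0 - 172.31.255.255)
  192.168.0.0/16 (192.168.0.0 - 192.168.255.255)
Public (not in any RFC 1918 range)


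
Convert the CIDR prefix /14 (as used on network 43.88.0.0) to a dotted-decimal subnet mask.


/14 means 14 network bits, 18 host bits
Binary: 11111111111111000000000000000000
Mask: 255.252.0.0


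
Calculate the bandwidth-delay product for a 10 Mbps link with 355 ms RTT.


BDP = bandwidth * RTT
= 10 Mbps * 355 ms
= 10 * 1e6 * 355 / 1000 bits
= 3550000 bits
= 443750 bytes
= 433.3496 KB
BDP = 3550000 bits (443750 bytes)


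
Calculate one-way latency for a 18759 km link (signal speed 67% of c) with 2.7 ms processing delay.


Speed = 0.67 * 3e5 km/s = 201000 km/s
Propagation delay = 18759 / 201000 = 0.0933 s = 93.3284 ms
Processing delay = 2.7 ms
Total one-way latency = 96.0284 ms


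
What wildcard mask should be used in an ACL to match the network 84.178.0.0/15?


Subnet mask: 255.254.0.0
Wildcard = 255.255.255.255 - subnet mask
255 - 255 = 0
255 - 254 = 1
255 - 0 = 255
255 - 0 = 255
Wildcard: 0.1.255.255


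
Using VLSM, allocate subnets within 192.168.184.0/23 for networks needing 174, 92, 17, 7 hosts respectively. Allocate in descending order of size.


174 hosts -> /24 (254 usable): 192.168.184.0/24
92 hosts -> /25 (126 usable): 192.168.185.0/25
17 hosts -> /27 (30 usable): 192.168.185.128/27
7 hosts -> /28 (14 usable): 192.168.185.160/28
Allocation: 192.168.184.0/24 (174 hosts, 254 usable); 192.168.185.0/25 (92 hosts, 126 usable); 192.168.185.128/27 (17 hosts, 30 usable); 192.168.185.160/28 (7 hosts, 14 usable)


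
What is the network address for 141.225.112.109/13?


IP:   10001101.11100001.01110000.01101101
Mask: 11111111.11111000.00000000.00000000
AND operation:
Net:  10001101.11100000.00000000.00000000
Network: 141.224.0.0/13


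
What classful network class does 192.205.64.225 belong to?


First octet: 192
Binary: 11000000
110xxxxx -> Class C (192-223)
Class C, default mask 255.255.255.0 (/24)


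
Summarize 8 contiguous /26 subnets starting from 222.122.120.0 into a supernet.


Original prefix: /26
Number of subnets: 8 = 2^3
New prefix = 26 - 3 = 23
Supernet: 222.122.120.0/23


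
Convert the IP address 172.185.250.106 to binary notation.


172 = 10101100
185 = 10111001
250 = 11111010
106 = 01101010
Binary: 10101100.10111001.11111010.01101010


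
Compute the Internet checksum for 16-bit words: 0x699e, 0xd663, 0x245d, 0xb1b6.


Sum all words (with carry folding):
+ 0x699e = 0x699e
+ 0xd663 = 0x4002
+ 0x245d = 0x645f
+ 0xb1b6 = 0x1616
One's complement: ~0x1616
Checksum = 0xe9e9


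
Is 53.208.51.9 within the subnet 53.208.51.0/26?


Subnet network: 53.208.51.0
Test IP AND mask: 53.208.51.0
Yes, 53.208.51.9 is in 53.208.51.0/26


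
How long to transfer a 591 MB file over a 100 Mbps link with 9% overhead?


Effective throughput = 100 * (1 - 9/100) = 91 Mbps
File size in Mb = 591 * 8 = 4728 Mb
Time = 4728 / 91
Time = 51.956 seconds


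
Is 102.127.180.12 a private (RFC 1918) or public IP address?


RFC 1918 private ranges:
  10.0.0.0/8 (10.0.0.0 - 10.255.255.255)
  172.16.0.0/12 (172.16.0.0 - 172.31.255.255)
  192.168.0.0/16 (192.168.0.0 - 192.168.255.255)
Public (not in any RFC 1918 range)


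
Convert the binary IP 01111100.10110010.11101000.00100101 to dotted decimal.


01111100 = 124
10110010 = 178
11101000 = 232
00100101 = 37
IP: 124.178.232.37


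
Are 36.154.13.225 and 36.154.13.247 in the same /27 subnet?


Mask: 255.255.255.224
36.154.13.225 AND mask = 36.154.13.224
36.154.13.247 AND mask = 36.154.13.224
Yes, same subnet (36.154.13.224)


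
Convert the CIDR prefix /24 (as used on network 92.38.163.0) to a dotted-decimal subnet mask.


/24 means 24 network bits, 8 host bits
Binary: 11111111111111111111111100000000
Mask: 255.255.255.0


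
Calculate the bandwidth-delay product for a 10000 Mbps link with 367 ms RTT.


BDP = bandwidth * RTT
= 10000 Mbps * 367 ms
= 10000 * 1e6 * 367 / 1000 bits
= 3670000000 bits
= 458750000 bytes
= 447998.0469 KB
BDP = 3670000000 bits (458750000 bytes)


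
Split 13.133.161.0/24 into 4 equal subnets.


New prefix = 24 + 2 = 26
Each subnet has 64 addresses
  13.133.161.0/26
  13.133.161.64/26
  13.133.161.128/26
  13.133.161.192/26
Subnets: 13.133.161.0/26, 13.133.161.64/26, 13.133.161.128/26, 13.133.161.192/26


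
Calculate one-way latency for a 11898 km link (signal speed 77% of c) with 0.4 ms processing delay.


Speed = 0.77 * 3e5 km/s = 231000 km/s
Propagation delay = 11898 / 231000 = 0.0515 s = 51.5065 ms
Processing delay = 0.4 ms
Total one-way latency = 51.9065 ms


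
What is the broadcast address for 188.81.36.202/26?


Network: 188.81.36.192/26
Host bits = 6
Set all host bits to 1:
Broadcast: 188.81.36.255


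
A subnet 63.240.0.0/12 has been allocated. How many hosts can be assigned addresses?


Host bits = 32 - 12 = 20
Total addresses = 2^20 = 1048576
Usable = total - 2 (network and broadcast)
Usable hosts: 1048574


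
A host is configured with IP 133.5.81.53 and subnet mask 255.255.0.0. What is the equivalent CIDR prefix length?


Binary: 11111111.11111111.00000000.00000000
Count leading 1s
Prefix: /16


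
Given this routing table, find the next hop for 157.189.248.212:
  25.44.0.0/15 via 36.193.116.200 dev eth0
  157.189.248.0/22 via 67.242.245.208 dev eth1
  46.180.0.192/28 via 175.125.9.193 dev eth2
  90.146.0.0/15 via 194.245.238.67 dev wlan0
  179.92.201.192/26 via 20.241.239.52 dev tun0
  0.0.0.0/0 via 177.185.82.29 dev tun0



Longest prefix match for 157.189.248.212:
  /15 25.44.0.0: no
  /22 157.189.248.0: MATCH
  /28 46.180.0.192: no
  /15 90.146.0.0: no
  /26 179.92.201.192: no
  /0 0.0.0.0: MATCH
Selected: next-hop 67.242.245.208 via eth1 (matched /22)


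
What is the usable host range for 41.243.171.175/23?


Network: 41.243.170.0
Broadcast: 41.243.171.255
First usable = network + 1
Last usable = broadcast - 1
Range: 41.243.170.1 to 41.243.171.254


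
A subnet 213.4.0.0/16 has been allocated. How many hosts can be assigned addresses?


Host bits = 32 - 16 = 16
Total addresses = 2^16 = 65536
Usable = total - 2 (network and broadcast)
Usable hosts: 65534


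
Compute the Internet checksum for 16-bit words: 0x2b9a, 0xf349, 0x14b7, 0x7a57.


Sum all words (with carry folding):
+ 0x2b9a = 0x2b9a
+ 0xf349 = 0x1ee4
+ 0x14b7 = 0x339b
+ 0x7a57 = 0xadf2
One's complement: ~0xadf2
Checksum = 0x520d


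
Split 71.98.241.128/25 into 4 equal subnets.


New prefix = 25 + 2 = 27
Each subnet has 32 addresses
  71.98.241.128/27
  71.98.241.160/27
  71.98.241.192/27
  71.98.241.224/27
Subnets: 71.98.241.128/27, 71.98.241.160/27, 71.98.241.192/27, 71.98.241.224/27


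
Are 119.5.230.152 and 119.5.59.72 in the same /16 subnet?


Mask: 255.255.0.0
119.5.230.152 AND mask = 119.5.0.0
119.5.59.72 AND mask = 119.5.0.0
Yes, same subnet (119.5.0.0)


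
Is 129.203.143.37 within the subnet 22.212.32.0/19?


Subnet network: 22.212.32.0
Test IP AND mask: 129.203.128.0
No, 129.203.143.37 is not in 22.212.32.0/19


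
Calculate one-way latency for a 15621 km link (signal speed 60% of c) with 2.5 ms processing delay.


Speed = 0.6 * 3e5 km/s = 180000 km/s
Propagation delay = 15621 / 180000 = 0.0868 s = 86.7833 ms
Processing delay = 2.5 ms
Total one-way latency = 89.2833 ms


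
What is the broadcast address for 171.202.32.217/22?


Network: 171.202.32.0/22
Host bits = 10
Set all host bits to 1:
Broadcast: 171.202.35.255


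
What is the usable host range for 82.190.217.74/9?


Network: 82.128.0.0
Broadcast: 82.255.255.255
First usable = network + 1
Last usable = broadcast - 1
Range: 82.128.0.1 to 82.255.255.254


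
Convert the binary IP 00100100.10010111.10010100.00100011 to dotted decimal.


00100100 = 36
10010111 = 151
10010100 = 148
00100011 = 35
IP: 36.151.148.35


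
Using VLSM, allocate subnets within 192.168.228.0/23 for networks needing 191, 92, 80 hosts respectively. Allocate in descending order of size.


191 hosts -> /24 (254 usable): 192.168.228.0/24
92 hosts -> /25 (126 usable): 192.168.229.0/25
80 hosts -> /25 (126 usable): 192.168.229.128/25
Allocation: 192.168.228.0/24 (191 hosts, 254 usable); 192.168.229.0/25 (92 hosts, 126 usable); 192.168.229.128/25 (80 hosts, 126 usable)


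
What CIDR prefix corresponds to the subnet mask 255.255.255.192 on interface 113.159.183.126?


Binary: 11111111.11111111.11111111.11000000
Count leading 1s
Prefix: /26


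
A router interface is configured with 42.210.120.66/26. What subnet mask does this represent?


/26 means 26 network bits, 6 host bits
Binary: 11111111111111111111111111000000
Mask: 255.255.255.192


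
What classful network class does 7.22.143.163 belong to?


First octet: 7
Binary: 00000111
0xxxxxxx -> Class A (1-126)
Class A, default mask 255.0.0.0 (/8)


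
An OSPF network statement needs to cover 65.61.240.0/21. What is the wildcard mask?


Subnet mask: 255.255.248.0
Wildcard = 255.255.255.255 - subnet mask
255 - 255 = 0
255 - 255 = 0
255 - 248 = 7
255 - 0 = 255
Wildcard: 0.0.7.255


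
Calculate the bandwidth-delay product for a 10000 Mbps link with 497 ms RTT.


BDP = bandwidth * RTT
= 10000 Mbps * 497 ms
= 10000 * 1e6 * 497 / 1000 bits
= 4970000000 bits
= 621250000 bytes
= 606689.4531 KB
BDP = 4970000000 bits (621250000 bytes)


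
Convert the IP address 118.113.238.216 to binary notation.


118 = 01110110
113 = 01110001
238 = 11101110
216 = 11011000
Binary: 01110110.01110001.11101110.11011000


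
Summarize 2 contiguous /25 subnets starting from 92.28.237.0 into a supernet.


Original prefix: /25
Number of subnets: 2 = 2^1
New prefix = 25 - 1 = 24
Supernet: 92.28.237.0/24


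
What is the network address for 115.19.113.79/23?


IP:   01110011.00010011.01110001.01001111
Mask: 11111111.11111111.11111110.00000000
AND operation:
Net:  01110011.00010011.01110000.00000000
Network: 115.19.112.0/23


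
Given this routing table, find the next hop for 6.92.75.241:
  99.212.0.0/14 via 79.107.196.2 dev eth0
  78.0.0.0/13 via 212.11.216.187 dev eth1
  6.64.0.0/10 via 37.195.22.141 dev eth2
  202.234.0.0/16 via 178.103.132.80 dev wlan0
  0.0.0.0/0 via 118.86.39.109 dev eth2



Longest prefix match for 6.92.75.241:
  /14 99.212.0.0: no
  /13 78.0.0.0: no
  /10 6.64.0.0: MATCH
  /16 202.234.0.0: no
  /0 0.0.0.0: MATCH
Selected: next-hop 37.195.22.141 via eth2 (matched /10)


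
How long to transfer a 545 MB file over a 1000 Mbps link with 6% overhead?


Effective throughput = 1000 * (1 - 6/100) = 940 Mbps
File size in Mb = 545 * 8 = 4360 Mb
Time = 4360 / 940
Time = 4.6383 seconds


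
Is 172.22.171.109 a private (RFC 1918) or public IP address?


RFC 1918 private ranges:
  10.0.0.0/8 (10.0.0.0 - 10.255.255.255)
  172.16.0.0/12 (172.16.0.0 - 172.31.255.255)
  192.168.0.0/16 (192.168.0.0 - 192.168.255.255)
Private (in 172.16.0.0/12)


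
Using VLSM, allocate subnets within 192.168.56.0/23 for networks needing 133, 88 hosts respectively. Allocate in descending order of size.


133 hosts -> /24 (254 usable): 192.168.56.0/24
88 hosts -> /25 (126 usable): 192.168.57.0/25
Allocation: 192.168.56.0/24 (133 hosts, 254 usable); 192.168.57.0/25 (88 hosts, 126 usable)


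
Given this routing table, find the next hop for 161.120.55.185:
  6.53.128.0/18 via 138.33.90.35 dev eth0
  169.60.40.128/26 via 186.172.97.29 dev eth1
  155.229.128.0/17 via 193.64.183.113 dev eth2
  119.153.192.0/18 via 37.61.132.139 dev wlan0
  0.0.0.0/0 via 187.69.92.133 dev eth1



Longest prefix match for 161.120.55.185:
  /18 6.53.128.0: no
  /26 169.60.40.128: no
  /17 155.229.128.0: no
  /18 119.153.192.0: no
  /0 0.0.0.0: MATCH
Selected: next-hop 187.69.92.133 via eth1 (matched /0)


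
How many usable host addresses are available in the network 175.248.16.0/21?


Host bits = 32 - 21 = 11
Total addresses = 2^11 = 2048
Usable = total - 2 (network and broadcast)
Usable hosts: 2046


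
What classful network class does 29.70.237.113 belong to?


First octet: 29
Binary: 00011101
0xxxxxxx -> Class A (1-126)
Class A, default mask 255.0.0.0 (/8)


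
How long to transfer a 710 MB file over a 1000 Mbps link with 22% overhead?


Effective throughput = 1000 * (1 - 22/100) = 780 Mbps
File size in Mb = 710 * 8 = 5680 Mb
Time = 5680 / 780
Time = 7.2821 seconds


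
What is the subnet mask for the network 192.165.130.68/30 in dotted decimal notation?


/30 means 30 network bits, 2 host bits
Binary: 11111111111111111111111111111100
Mask: 255.255.255.252


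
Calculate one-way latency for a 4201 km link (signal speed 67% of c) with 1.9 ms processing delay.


Speed = 0.67 * 3e5 km/s = 201000 km/s
Propagation delay = 4201 / 201000 = 0.0209 s = 20.9005 ms
Processing delay = 1.9 ms
Total one-way latency = 22.8005 ms


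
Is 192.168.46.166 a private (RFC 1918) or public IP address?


RFC 1918 private ranges:
  10.0.0.0/8 (10.0.0.0 - 10.255.255.255)
  172.16.0.0/12 (172.16.0.0 - 172.31.255.255)
  192.168.0.0/16 (192.168.0.0 - 192.168.255.255)
Private (in 192.168.0.0/16)


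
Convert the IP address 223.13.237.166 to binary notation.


223 = 11011111
13 = 00001101
237 = 11101101
166 = 10100110
Binary: 11011111.00001101.11101101.10100110


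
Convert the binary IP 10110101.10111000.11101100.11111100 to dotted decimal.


10110101 = 181
10111000 = 184
11101100 = 236
11111100 = 252
IP: 181.184.236.252


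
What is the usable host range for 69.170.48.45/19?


Network: 69.170.32.0
Broadcast: 69.170.63.255
First usable = network + 1
Last usable = broadcast - 1
Range: 69.170.32.1 to 69.170.63.254


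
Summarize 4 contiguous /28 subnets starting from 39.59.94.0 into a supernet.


Original prefix: /28
Number of subnets: 4 = 2^2
New prefix = 28 - 2 = 26
Supernet: 39.59.94.0/26


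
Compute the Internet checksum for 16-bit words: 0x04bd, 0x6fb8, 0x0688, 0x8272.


Sum all words (with carry folding):
+ 0x04bd = 0x04bd
+ 0x6fb8 = 0x7475
+ 0x0688 = 0x7afd
+ 0x8272 = 0xfd6f
One's complement: ~0xfd6f
Checksum = 0x0290


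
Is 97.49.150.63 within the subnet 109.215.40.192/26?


Subnet network: 109.215.40.192
Test IP AND mask: 97.49.150.0
No, 97.49.150.63 is not in 109.215.40.192/26


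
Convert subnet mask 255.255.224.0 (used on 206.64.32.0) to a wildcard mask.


Subnet mask: 255.255.224.0
Wildcard = 255.255.255.255 - subnet mask
255 - 255 = 0
255 - 255 = 0
255 - 224 = 31
255 - 0 = 255
Wildcard: 0.0.31.255


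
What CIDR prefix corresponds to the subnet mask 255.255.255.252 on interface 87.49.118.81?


Binary: 11111111.11111111.11111111.11111100
Count leading 1s
Prefix: /30


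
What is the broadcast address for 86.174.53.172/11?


Network: 86.160.0.0/11
Host bits = 21
Set all host bits to 1:
Broadcast: 86.191.255.255


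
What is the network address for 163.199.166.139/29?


IP:   10100011.11000111.10100110.10001011
Mask: 11111111.11111111.11111111.11111000
AND operation:
Net:  10100011.11000111.10100110.10001000
Network: 163.199.166.136/29


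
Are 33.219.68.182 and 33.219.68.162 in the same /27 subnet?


Mask: 255.255.255.224
33.219.68.182 AND mask = 33.219.68.160
33.219.68.162 AND mask = 33.219.68.160
Yes, same subnet (33.219.68.160)


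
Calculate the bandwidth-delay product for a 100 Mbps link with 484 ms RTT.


BDP = bandwidth * RTT
= 100 Mbps * 484 ms
= 100 * 1e6 * 484 / 1000 bits
= 48400000 bits
= 6050000 bytes
= 5908.2031 KB
BDP = 48400000 bits (6050000 bytes)


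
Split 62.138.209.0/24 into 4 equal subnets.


New prefix = 24 + 2 = 26
Each subnet has 64 addresses
  62.138.209.0/26
  62.138.209.64/26
  62.138.209.128/26
  62.138.209.192/26
Subnets: 62.138.209.0/26, 62.138.209.64/26, 62.138.209.128/26, 62.138.209.192/26
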